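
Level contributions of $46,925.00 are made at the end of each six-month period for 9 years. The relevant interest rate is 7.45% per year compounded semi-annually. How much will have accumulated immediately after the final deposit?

$1,173,480.67

This is an ordinary annuity: 18 deposits of $46,925.00 at the end of each six-month period.
Periodic rate r = 0.0745/2 per half-year; n is counted in half-years.
FV = PMT × [((1+r)^n − 1)/r] = 46,925 × [(1+r)^18 − 1] / r = $1,173,480.67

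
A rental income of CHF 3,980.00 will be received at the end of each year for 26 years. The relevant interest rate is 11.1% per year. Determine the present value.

This is an ordinary annuity: 26 payments of CHF 3,980.00 at the end of each year.
Periodic rate r = 0.111 per year.
PV = PMT × [(1 − (1+r)^−n)/r] = 3,980 × [1 − (1+r)^−26] / r = CHF 33,533.15

CHF 33,533.15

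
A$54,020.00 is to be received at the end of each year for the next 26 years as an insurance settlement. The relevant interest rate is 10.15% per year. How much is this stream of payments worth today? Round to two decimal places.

This is an ordinary annuity: 26 payments of A$54,020.00 at the end of each year.
Periodic rate r = 0.1015 per year.
PV = PMT × [(1 − (1+r)^−n)/r] = 54,020 × [1 − (1+r)^−26] / r = A$489,115.34

A$489,115.34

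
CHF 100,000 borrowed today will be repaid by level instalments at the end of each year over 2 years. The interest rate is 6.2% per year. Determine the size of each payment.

Level ordinary annuity; solve PV = PMT × [(1 − (1+r)^−n)/r] for PMT.
Periodic rate r = 0.062 per year.
With n = 2: PMT = 100,000 / ([(1 − (1+r)^−n)/r]) = CHF 54,696.61

CHF 54,696.61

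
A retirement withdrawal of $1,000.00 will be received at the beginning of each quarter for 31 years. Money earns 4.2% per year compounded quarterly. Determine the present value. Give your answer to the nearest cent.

$69,884.27

This is an annuity due: 124 payments of $1,000.00 at the beginning of each quarter.
Periodic rate r = 0.042/4 per quarter; n is counted in quarters.
PV = PMT × [(1 − (1+r)^−n)/r] × (1+r) = 1,000 × [1 − (1+r)^−124] / r × (1+r) = $69,884.27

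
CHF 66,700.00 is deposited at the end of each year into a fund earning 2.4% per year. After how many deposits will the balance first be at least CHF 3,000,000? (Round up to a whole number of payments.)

31 payments

Periodic rate r = 0.024 per year.
Ordinary annuity FV: 3,000,000 = 66,700 × [((1+r)^n − 1)/r].
(1+r)^n = 1 + 3,000,000 × r / 66,700, so n = ln(1 + 3,000,000·r/66,700) / ln(1+r) = 30.87.
Round up to a whole number of payments: n = 31.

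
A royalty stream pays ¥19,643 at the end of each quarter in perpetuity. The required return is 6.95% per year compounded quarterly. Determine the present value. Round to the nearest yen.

Periodic rate r = 0.0695/4 per quarter.
Level perpetuity: PV = PMT / r = 19,643 / (0.0695/4) = ¥1,130,532.

¥1,130,532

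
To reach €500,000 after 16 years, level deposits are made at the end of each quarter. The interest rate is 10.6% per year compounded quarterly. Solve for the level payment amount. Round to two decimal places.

€3,057.91

Level ordinary annuity; solve FV = PMT × [((1+r)^n − 1)/r] for PMT.
Periodic rate r = 0.106/4 per quarter; n is counted in quarters.
With n = 64: PMT = 500,000 / ([((1+r)^n − 1)/r]) = €3,057.91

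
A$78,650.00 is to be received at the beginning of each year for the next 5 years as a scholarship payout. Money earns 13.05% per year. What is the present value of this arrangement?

This is an annuity due: 5 payments of A$78,650.00 at the beginning of each year.
Periodic rate r = 0.1305 per year.
PV = PMT × [(1 − (1+r)^−n)/r] × (1+r) = 78,650 × [1 − (1+r)^−5] / r × (1+r) = A$312,349.34

A$312,349.34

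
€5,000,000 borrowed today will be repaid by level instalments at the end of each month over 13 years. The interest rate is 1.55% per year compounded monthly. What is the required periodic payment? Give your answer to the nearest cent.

Level ordinary annuity; solve PV = PMT × [(1 − (1+r)^−n)/r] for PMT.
Periodic rate r = 0.0155/12 per month; n is counted in months.
With n = 156: PMT = 5,000,000 / ([(1 − (1+r)^−n)/r]) = €35,409.45

€35,409.45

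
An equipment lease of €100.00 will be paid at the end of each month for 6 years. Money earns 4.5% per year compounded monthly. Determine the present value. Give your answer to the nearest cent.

€6,299.60

This is an ordinary annuity: 72 payments of €100.00 at the end of each month.
Periodic rate r = 0.045/12 per month; n is counted in months.
PV = PMT × [(1 − (1+r)^−n)/r] = 100 × [1 − (1+r)^−72] / r = €6,299.60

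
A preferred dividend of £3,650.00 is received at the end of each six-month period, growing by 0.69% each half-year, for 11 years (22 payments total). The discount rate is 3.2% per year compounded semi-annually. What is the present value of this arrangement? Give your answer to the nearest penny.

Periodic rate r = 0.032/2 per half-year; n is counted in half-years.
Growing ordinary annuity: PV = PMT₁ × [1 − ((1+g)/(1+r))^n] / (r − g) = 3,650 × [1 − ((1+0.0069)/(1+r))^22] / (r − 0.0069) = £72,028.06.

£72,028.06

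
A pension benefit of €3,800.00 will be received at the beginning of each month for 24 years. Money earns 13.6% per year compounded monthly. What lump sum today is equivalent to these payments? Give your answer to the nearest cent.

This is an annuity due: 288 payments of €3,800.00 at the beginning of each month.
Periodic rate r = 0.136/12 per month; n is counted in months.
PV = PMT × [(1 − (1+r)^−n)/r] × (1+r) = 3,800 × [1 − (1+r)^−288] / r × (1+r) = €325,888.59

€325,888.59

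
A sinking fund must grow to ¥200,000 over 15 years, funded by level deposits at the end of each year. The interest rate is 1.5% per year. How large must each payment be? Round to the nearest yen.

Level ordinary annuity; solve FV = PMT × [((1+r)^n − 1)/r] for PMT.
Periodic rate r = 0.015 per year.
With n = 15: PMT = 200,000 / ([((1+r)^n − 1)/r]) = ¥11,989

¥11,989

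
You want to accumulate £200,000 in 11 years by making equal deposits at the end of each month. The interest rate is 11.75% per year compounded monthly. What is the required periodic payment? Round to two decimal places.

£747.72

Level ordinary annuity; solve FV = PMT × [((1+r)^n − 1)/r] for PMT.
Periodic rate r = 0.1175/12 per month; n is counted in months.
With n = 132: PMT = 200,000 / ([((1+r)^n − 1)/r]) = £747.72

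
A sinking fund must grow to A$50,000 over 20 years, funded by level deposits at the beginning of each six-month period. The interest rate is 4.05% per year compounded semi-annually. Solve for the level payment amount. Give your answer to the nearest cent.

Level annuity due; solve FV = PMT × [((1+r)^n − 1)/r] × (1+r) for PMT.
Periodic rate r = 0.0405/2 per half-year; n is counted in half-years.
With n = 40: PMT = 50,000 / ([((1+r)^n − 1)/r] × (1+r)) = A$806.97

A$806.97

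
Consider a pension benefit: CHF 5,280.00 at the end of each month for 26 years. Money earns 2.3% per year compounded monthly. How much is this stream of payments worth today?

This is an ordinary annuity: 312 payments of CHF 5,280.00 at the end of each month.
Periodic rate r = 0.023/12 per month; n is counted in months.
PV = PMT × [(1 − (1+r)^−n)/r] = 5,280 × [1 − (1+r)^−312] / r = CHF 1,239,031.82

CHF 1,239,031.82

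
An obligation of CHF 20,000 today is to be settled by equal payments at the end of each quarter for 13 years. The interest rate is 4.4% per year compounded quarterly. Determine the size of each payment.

CHF 507.10

Level ordinary annuity; solve PV = PMT × [(1 − (1+r)^−n)/r] for PMT.
Periodic rate r = 0.044/4 per quarter; n is counted in quarters.
With n = 52: PMT = 20,000 / ([(1 − (1+r)^−n)/r]) = CHF 507.10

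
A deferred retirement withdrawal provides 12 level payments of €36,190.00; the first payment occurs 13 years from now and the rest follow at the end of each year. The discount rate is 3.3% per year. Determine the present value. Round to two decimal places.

Ordinary annuity of 12 payments, first payment at period 13.
Periodic rate r = 0.033 per year.
The ordinary-annuity PV formula values the stream one period before the first payment (period 12); discount that back 12 periods:
PV₀ = 36,190 × [1 − (1+r)^−12] / r × (1+r)^−12 = €239,683.49

€239,683.49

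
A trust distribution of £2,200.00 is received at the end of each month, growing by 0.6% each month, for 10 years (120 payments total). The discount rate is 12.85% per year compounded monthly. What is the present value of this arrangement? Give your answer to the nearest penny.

£200,440.81

Periodic rate r = 0.1285/12 per month; n is counted in months.
Growing ordinary annuity: PV = PMT₁ × [1 − ((1+g)/(1+r))^n] / (r − g) = 2,200 × [1 − ((1+0.006)/(1+r))^120] / (r − 0.006) = £200,440.81.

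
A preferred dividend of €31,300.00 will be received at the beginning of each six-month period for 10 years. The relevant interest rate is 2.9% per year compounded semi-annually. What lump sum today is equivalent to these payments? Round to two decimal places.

€547,866.98

This is an annuity due: 20 payments of €31,300.00 at the beginning of each six-month period.
Periodic rate r = 0.029/2 per half-year; n is counted in half-years.
PV = PMT × [(1 − (1+r)^−n)/r] × (1+r) = 31,300 × [1 − (1+r)^−20] / r × (1+r) = €547,866.98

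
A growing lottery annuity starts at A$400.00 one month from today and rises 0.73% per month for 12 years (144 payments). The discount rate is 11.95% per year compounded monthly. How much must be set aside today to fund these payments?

Periodic rate r = 0.1195/12 per month; n is counted in months.
Growing ordinary annuity: PV = PMT₁ × [1 − ((1+g)/(1+r))^n] / (r − g) = 400 × [1 − ((1+0.0073)/(1+r))^144] / (r − 0.0073) = A$47,520.58.

A$47,520.58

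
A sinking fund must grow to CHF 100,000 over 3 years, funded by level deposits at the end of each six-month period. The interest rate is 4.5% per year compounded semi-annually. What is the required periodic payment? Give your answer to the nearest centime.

CHF 15,753.50

Level ordinary annuity; solve FV = PMT × [((1+r)^n − 1)/r] for PMT.
Periodic rate r = 0.045/2 per half-year; n is counted in half-years.
With n = 6: PMT = 100,000 / ([((1+r)^n − 1)/r]) = CHF 15,753.50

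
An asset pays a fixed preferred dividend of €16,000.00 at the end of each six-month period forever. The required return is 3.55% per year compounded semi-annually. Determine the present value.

Periodic rate r = 0.0355/2 per half-year.
Level perpetuity: PV = PMT / r = 16,000 / (0.0355/2) = €901,408.45.

€901,408.45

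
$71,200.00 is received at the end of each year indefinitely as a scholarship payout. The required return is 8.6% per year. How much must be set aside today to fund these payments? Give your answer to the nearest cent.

Periodic rate r = 0.086 per year.
Level perpetuity: PV = PMT / r = 71,200 / (0.086) = $827,906.98.

$827,906.98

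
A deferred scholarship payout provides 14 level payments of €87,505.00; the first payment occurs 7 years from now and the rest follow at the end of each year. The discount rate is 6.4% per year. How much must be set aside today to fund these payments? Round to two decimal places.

€546,945.10

Ordinary annuity of 14 payments, first payment at period 7.
Periodic rate r = 0.064 per year.
The ordinary-annuity PV formula values the stream one period before the first payment (period 6); discount that back 6 periods:
PV₀ = 87,505 × [1 − (1+r)^−14] / r × (1+r)^−6 = €546,945.10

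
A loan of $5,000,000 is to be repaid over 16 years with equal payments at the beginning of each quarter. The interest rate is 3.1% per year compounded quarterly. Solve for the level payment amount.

Level annuity due; solve PV = PMT × [(1 − (1+r)^−n)/r] × (1+r) for PMT.
Periodic rate r = 0.031/4 per quarter; n is counted in quarters.
With n = 64: PMT = 5,000,000 / ([(1 − (1+r)^−n)/r] × (1+r)) = $98,627.02

$98,627.02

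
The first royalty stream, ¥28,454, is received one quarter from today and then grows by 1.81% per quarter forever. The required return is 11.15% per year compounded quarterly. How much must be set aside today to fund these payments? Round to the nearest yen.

¥2,910,895

Periodic rate r = 0.1115/4 per quarter.
Growing perpetuity (Gordon): PV = PMT₁ / (r − g) = 28,454 / (r − 0.0181) = ¥2,910,895.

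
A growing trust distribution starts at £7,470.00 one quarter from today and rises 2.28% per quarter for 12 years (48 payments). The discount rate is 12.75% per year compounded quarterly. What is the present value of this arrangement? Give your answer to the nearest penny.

£284,463.85

Periodic rate r = 0.1275/4 per quarter; n is counted in quarters.
Growing ordinary annuity: PV = PMT₁ × [1 − ((1+g)/(1+r))^n] / (r − g) = 7,470 × [1 − ((1+0.0228)/(1+r))^48] / (r − 0.0228) = £284,463.85.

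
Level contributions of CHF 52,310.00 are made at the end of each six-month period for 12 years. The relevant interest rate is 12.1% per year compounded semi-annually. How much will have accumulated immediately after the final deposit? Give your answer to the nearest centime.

This is an ordinary annuity: 24 deposits of CHF 52,310.00 at the end of each six-month period.
Periodic rate r = 0.121/2 per half-year; n is counted in half-years.
FV = PMT × [((1+r)^n − 1)/r] = 52,310 × [(1+r)^24 − 1] / r = CHF 2,676,042.25

CHF 2,676,042.25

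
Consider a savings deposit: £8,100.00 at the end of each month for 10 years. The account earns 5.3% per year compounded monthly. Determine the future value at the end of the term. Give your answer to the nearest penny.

This is an ordinary annuity: 120 deposits of £8,100.00 at the end of each month.
Periodic rate r = 0.053/12 per month; n is counted in months.
FV = PMT × [((1+r)^n − 1)/r] = 8,100 × [(1+r)^120 − 1] / r = £1,278,181.54

£1,278,181.54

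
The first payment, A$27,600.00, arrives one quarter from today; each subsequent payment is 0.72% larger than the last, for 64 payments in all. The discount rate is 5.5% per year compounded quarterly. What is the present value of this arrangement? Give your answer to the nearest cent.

Periodic rate r = 0.055/4 per quarter; n is counted in quarters.
Growing ordinary annuity: PV = PMT₁ × [1 − ((1+g)/(1+r))^n] / (r − g) = 27,600 × [1 − ((1+0.0072)/(1+r))^64] / (r − 0.0072) = A$1,430,836.78.

A$1,430,836.78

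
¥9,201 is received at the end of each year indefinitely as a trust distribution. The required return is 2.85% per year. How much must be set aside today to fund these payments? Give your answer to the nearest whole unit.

Periodic rate r = 0.0285 per year.
Level perpetuity: PV = PMT / r = 9,201 / (0.0285) = ¥322,842.

¥322,842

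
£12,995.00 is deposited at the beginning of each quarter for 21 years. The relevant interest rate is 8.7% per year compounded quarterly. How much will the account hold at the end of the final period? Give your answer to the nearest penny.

£3,110,125.03

This is an annuity due: 84 deposits of £12,995.00 at the beginning of each quarter.
Periodic rate r = 0.087/4 per quarter; n is counted in quarters.
FV = PMT × [((1+r)^n − 1)/r] × (1+r) = 12,995 × [(1+r)^84 − 1] / r × (1+r) = £3,110,125.03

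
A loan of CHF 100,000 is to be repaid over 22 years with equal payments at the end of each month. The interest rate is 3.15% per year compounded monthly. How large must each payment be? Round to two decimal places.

CHF 525.55

Level ordinary annuity; solve PV = PMT × [(1 − (1+r)^−n)/r] for PMT.
Periodic rate r = 0.0315/12 per month; n is counted in months.
With n = 264: PMT = 100,000 / ([(1 − (1+r)^−n)/r]) = CHF 525.55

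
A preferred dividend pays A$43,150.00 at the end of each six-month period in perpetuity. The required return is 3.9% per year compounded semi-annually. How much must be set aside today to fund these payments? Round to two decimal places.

A$2,212,820.51

Periodic rate r = 0.039/2 per half-year.
Level perpetuity: PV = PMT / r = 43,150 / (0.039/2) = A$2,212,820.51.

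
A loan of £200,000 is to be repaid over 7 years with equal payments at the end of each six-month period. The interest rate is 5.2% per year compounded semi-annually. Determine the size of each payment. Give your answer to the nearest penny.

£17,226.02

Level ordinary annuity; solve PV = PMT × [(1 − (1+r)^−n)/r] for PMT.
Periodic rate r = 0.052/2 per half-year; n is counted in half-years.
With n = 14: PMT = 200,000 / ([(1 − (1+r)^−n)/r]) = £17,226.02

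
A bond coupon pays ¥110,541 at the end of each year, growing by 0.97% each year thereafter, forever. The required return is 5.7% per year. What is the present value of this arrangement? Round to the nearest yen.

Periodic rate r = 0.057 per year.
Growing perpetuity (Gordon): PV = PMT₁ / (r − g) = 110,541 / (r − 0.0097) = ¥2,337,019.

¥2,337,019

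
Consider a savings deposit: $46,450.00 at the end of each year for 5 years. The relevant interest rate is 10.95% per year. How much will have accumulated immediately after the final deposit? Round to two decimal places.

$288,993.83

This is an ordinary annuity: 5 deposits of $46,450.00 at the end of each year.
Periodic rate r = 0.1095 per year.
FV = PMT × [((1+r)^n − 1)/r] = 46,450 × [(1+r)^5 − 1] / r = $288,993.83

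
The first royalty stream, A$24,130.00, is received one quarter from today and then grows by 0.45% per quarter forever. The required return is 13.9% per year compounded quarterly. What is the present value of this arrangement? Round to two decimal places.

A$797,685.95

Periodic rate r = 0.139/4 per quarter.
Growing perpetuity (Gordon): PV = PMT₁ / (r − g) = 24,130 / (r − 0.0045) = A$797,685.95.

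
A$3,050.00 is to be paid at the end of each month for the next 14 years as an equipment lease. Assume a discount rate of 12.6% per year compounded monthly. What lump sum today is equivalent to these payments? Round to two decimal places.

This is an ordinary annuity: 168 payments of A$3,050.00 at the end of each month.
Periodic rate r = 0.126/12 per month; n is counted in months.
PV = PMT × [(1 − (1+r)^−n)/r] = 3,050 × [1 − (1+r)^−168] / r = A$240,240.87

A$240,240.87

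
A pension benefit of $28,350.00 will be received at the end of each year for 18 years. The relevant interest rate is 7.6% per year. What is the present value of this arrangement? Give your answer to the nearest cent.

$273,229.06

This is an ordinary annuity: 18 payments of $28,350.00 at the end of each year.
Periodic rate r = 0.076 per year.
PV = PMT × [(1 − (1+r)^−n)/r] = 28,350 × [1 − (1+r)^−18] / r = $273,229.06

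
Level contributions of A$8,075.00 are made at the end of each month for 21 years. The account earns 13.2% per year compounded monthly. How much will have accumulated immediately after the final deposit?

This is an ordinary annuity: 252 deposits of A$8,075.00 at the end of each month.
Periodic rate r = 0.132/12 per month; n is counted in months.
FV = PMT × [((1+r)^n − 1)/r] = 8,075 × [(1+r)^252 − 1] / r = A$10,828,124.46

A$10,828,124.46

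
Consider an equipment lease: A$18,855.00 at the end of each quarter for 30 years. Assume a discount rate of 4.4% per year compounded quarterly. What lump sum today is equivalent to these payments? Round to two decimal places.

This is an ordinary annuity: 120 payments of A$18,855.00 at the end of each quarter.
Periodic rate r = 0.044/4 per quarter; n is counted in quarters.
PV = PMT × [(1 − (1+r)^−n)/r] = 18,855 × [1 − (1+r)^−120] / r = A$1,252,884.66

A$1,252,884.66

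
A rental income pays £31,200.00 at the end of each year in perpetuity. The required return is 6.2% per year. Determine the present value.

Periodic rate r = 0.062 per year.
Level perpetuity: PV = PMT / r = 31,200 / (0.062) = £503,225.81.

£503,225.81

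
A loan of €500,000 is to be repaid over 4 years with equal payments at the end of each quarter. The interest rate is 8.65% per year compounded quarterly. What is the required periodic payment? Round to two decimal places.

Level ordinary annuity; solve PV = PMT × [(1 − (1+r)^−n)/r] for PMT.
Periodic rate r = 0.0865/4 per quarter; n is counted in quarters.
With n = 16: PMT = 500,000 / ([(1 − (1+r)^−n)/r]) = €37,300.77

€37,300.77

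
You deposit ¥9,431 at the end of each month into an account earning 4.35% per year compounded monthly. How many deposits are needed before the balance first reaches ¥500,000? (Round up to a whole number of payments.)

49 payments

Periodic rate r = 0.0435/12 per month; n is counted in months.
Ordinary annuity FV: 500,000 = 9,431 × [((1+r)^n − 1)/r].
(1+r)^n = 1 + 500,000 × r / 9,431, so n = ln(1 + 500,000·r/9,431) / ln(1+r) = 48.58.
Round up to a whole number of payments: n = 49.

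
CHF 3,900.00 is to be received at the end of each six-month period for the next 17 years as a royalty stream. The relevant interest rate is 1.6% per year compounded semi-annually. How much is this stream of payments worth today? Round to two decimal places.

CHF 115,693.88

This is an ordinary annuity: 34 payments of CHF 3,900.00 at the end of each six-month period.
Periodic rate r = 0.016/2 per half-year; n is counted in half-years.
PV = PMT × [(1 − (1+r)^−n)/r] = 3,900 × [1 − (1+r)^−34] / r = CHF 115,693.88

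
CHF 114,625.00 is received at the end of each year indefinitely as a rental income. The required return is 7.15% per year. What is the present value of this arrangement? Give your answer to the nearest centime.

Periodic rate r = 0.0715 per year.
Level perpetuity: PV = PMT / r = 114,625 / (0.0715) = CHF 1,603,146.85.

CHF 1,603,146.85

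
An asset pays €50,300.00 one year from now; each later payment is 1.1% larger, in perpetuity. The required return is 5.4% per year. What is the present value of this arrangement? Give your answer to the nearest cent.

€1,169,767.44

Periodic rate r = 0.054 per year.
Growing perpetuity (Gordon): PV = PMT₁ / (r − g) = 50,300 / (r − 0.011) = €1,169,767.44.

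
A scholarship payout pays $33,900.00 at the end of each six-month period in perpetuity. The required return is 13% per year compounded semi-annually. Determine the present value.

Periodic rate r = 0.13/2 per half-year.
Level perpetuity: PV = PMT / r = 33,900 / (0.13/2) = $521,538.46.

$521,538.46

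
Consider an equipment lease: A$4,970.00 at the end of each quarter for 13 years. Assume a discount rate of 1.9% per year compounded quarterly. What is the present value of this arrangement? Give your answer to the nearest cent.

This is an ordinary annuity: 52 payments of A$4,970.00 at the end of each quarter.
Periodic rate r = 0.019/4 per quarter; n is counted in quarters.
PV = PMT × [(1 − (1+r)^−n)/r] = 4,970 × [1 − (1+r)^−52] / r = A$228,517.86

A$228,517.86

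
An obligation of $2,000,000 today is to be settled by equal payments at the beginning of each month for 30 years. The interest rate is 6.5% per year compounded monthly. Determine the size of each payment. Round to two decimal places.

Level annuity due; solve PV = PMT × [(1 − (1+r)^−n)/r] × (1+r) for PMT.
Periodic rate r = 0.065/12 per month; n is counted in months.
With n = 360: PMT = 2,000,000 / ([(1 − (1+r)^−n)/r] × (1+r)) = $12,573.26

$12,573.26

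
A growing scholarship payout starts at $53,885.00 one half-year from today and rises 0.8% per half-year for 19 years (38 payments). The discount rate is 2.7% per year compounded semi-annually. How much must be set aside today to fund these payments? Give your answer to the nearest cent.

$1,830,126.23

Periodic rate r = 0.027/2 per half-year; n is counted in half-years.
Growing ordinary annuity: PV = PMT₁ × [1 − ((1+g)/(1+r))^n] / (r − g) = 53,885 × [1 − ((1+0.008)/(1+r))^38] / (r − 0.008) = $1,830,126.23.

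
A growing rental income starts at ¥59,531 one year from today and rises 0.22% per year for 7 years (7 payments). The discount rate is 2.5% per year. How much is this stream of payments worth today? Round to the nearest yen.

Periodic rate r = 0.025 per year.
Growing ordinary annuity: PV = PMT₁ × [1 − ((1+g)/(1+r))^n] / (r − g) = 59,531 × [1 − ((1+0.0022)/(1+r))^7] / (r − 0.0022) = ¥380,407.

¥380,407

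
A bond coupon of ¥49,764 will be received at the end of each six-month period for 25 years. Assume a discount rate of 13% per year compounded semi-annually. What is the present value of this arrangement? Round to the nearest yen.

¥732,751

This is an ordinary annuity: 50 payments of ¥49,764 at the end of each six-month period.
Periodic rate r = 0.13/2 per half-year; n is counted in half-years.
PV = PMT × [(1 − (1+r)^−n)/r] = 49,764 × [1 − (1+r)^−50] / r = ¥732,751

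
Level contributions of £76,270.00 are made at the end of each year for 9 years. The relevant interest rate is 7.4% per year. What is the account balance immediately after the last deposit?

This is an ordinary annuity: 9 deposits of £76,270.00 at the end of each year.
Periodic rate r = 0.074 per year.
FV = PMT × [((1+r)^n − 1)/r] = 76,270 × [(1+r)^9 − 1] / r = £928,893.32

£928,893.32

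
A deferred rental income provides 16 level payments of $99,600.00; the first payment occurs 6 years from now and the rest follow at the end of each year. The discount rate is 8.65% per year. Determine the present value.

$558,832.28

Ordinary annuity of 16 payments, first payment at period 6.
Periodic rate r = 0.0865 per year.
The ordinary-annuity PV formula values the stream one period before the first payment (period 5); discount that back 5 periods:
PV₀ = 99,600 × [1 − (1+r)^−16] / r × (1+r)^−5 = $558,832.28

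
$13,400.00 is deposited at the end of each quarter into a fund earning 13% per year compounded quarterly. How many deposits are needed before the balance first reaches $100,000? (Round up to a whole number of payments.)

7 payments

Periodic rate r = 0.13/4 per quarter; n is counted in quarters.
Ordinary annuity FV: 100,000 = 13,400 × [((1+r)^n − 1)/r].
(1+r)^n = 1 + 100,000 × r / 13,400, so n = ln(1 + 100,000·r/13,400) / ln(1+r) = 6.79.
Round up to a whole number of payments: n = 7.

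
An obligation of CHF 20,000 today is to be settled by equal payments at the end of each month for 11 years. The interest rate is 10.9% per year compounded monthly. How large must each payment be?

CHF 260.69

Level ordinary annuity; solve PV = PMT × [(1 − (1+r)^−n)/r] for PMT.
Periodic rate r = 0.109/12 per month; n is counted in months.
With n = 132: PMT = 20,000 / ([(1 − (1+r)^−n)/r]) = CHF 260.69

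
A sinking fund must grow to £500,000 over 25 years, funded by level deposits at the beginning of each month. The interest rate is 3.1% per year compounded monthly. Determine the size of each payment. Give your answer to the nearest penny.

Level annuity due; solve FV = PMT × [((1+r)^n − 1)/r] × (1+r) for PMT.
Periodic rate r = 0.031/12 per month; n is counted in months.
With n = 300: PMT = 500,000 / ([((1+r)^n − 1)/r] × (1+r)) = £1,102.63

£1,102.63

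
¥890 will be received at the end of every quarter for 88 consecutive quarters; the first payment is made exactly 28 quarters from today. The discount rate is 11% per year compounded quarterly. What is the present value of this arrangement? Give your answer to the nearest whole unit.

Ordinary annuity of 88 payments, first payment at period 28.
Periodic rate r = 0.11/4 per quarter; n is counted in quarters.
The ordinary-annuity PV formula values the stream one period before the first payment (period 27); discount that back 27 periods:
PV₀ = 890 × [1 − (1+r)^−88] / r × (1+r)^−27 = ¥14,128

¥14,128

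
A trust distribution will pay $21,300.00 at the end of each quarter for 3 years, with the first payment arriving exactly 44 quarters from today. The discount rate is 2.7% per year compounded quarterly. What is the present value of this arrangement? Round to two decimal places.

$183,255.43

Ordinary annuity of 12 payments, first payment at period 44.
Periodic rate r = 0.027/4 per quarter; n is counted in quarters.
The ordinary-annuity PV formula values the stream one period before the first payment (period 43); discount that back 43 periods:
PV₀ = 21,300 × [1 − (1+r)^−12] / r × (1+r)^−43 = $183,255.43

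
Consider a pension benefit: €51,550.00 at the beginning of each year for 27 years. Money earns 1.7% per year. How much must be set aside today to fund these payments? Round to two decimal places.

This is an annuity due: 27 payments of €51,550.00 at the beginning of each year.
Periodic rate r = 0.017 per year.
PV = PMT × [(1 − (1+r)^−n)/r] × (1+r) = 51,550 × [1 − (1+r)^−27] / r × (1+r) = €1,127,605.12

€1,127,605.12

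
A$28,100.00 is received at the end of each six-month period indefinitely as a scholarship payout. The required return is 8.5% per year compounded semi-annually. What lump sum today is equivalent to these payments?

Periodic rate r = 0.085/2 per half-year.
Level perpetuity: PV = PMT / r = 28,100 / (0.085/2) = A$661,176.47.

A$661,176.47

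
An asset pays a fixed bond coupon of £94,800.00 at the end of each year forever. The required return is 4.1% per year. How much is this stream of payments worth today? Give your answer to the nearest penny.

£2,312,195.12

Periodic rate r = 0.041 per year.
Level perpetuity: PV = PMT / r = 94,800 / (0.041) = £2,312,195.12.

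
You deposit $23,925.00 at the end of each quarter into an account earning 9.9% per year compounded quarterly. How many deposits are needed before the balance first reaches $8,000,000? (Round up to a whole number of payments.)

92 payments

Periodic rate r = 0.099/4 per quarter; n is counted in quarters.
Ordinary annuity FV: 8,000,000 = 23,925 × [((1+r)^n − 1)/r].
(1+r)^n = 1 + 8,000,000 × r / 23,925, so n = ln(1 + 8,000,000·r/23,925) / ln(1+r) = 91.11.
Round up to a whole number of payments: n = 92.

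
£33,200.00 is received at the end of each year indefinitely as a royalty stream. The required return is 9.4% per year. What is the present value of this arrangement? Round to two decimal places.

Periodic rate r = 0.094 per year.
Level perpetuity: PV = PMT / r = 33,200 / (0.094) = £353,191.49.

£353,191.49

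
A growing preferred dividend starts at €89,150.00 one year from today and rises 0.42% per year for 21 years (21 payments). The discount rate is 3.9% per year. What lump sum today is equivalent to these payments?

€1,309,101.55

Periodic rate r = 0.039 per year.
Growing ordinary annuity: PV = PMT₁ × [1 − ((1+g)/(1+r))^n] / (r − g) = 89,150 × [1 − ((1+0.0042)/(1+r))^21] / (r − 0.0042) = €1,309,101.55.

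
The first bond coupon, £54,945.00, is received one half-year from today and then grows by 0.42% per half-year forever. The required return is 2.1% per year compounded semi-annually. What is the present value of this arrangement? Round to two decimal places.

£8,721,428.57

Periodic rate r = 0.021/2 per half-year.
Growing perpetuity (Gordon): PV = PMT₁ / (r − g) = 54,945 / (r − 0.0042) = £8,721,428.57.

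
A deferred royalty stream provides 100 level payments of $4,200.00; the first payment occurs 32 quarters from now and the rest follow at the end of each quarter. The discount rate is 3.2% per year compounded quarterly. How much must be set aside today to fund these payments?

Ordinary annuity of 100 payments, first payment at period 32.
Periodic rate r = 0.032/4 per quarter; n is counted in quarters.
The ordinary-annuity PV formula values the stream one period before the first payment (period 31); discount that back 31 periods:
PV₀ = 4,200 × [1 − (1+r)^−100] / r × (1+r)^−31 = $225,239.11

$225,239.11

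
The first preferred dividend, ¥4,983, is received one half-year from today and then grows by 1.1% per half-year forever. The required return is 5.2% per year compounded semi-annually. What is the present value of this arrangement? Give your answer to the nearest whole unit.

¥332,200

Periodic rate r = 0.052/2 per half-year.
Growing perpetuity (Gordon): PV = PMT₁ / (r − g) = 4,983 / (r − 0.011) = ¥332,200.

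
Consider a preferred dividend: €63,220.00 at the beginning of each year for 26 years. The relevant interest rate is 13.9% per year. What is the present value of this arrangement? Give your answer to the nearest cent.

This is an annuity due: 26 payments of €63,220.00 at the beginning of each year.
Periodic rate r = 0.139 per year.
PV = PMT × [(1 − (1+r)^−n)/r] × (1+r) = 63,220 × [1 − (1+r)^−26] / r × (1+r) = €500,471.16

€500,471.16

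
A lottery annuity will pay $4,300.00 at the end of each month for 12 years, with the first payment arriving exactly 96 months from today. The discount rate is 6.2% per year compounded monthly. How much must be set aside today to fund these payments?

$267,221.94

Ordinary annuity of 144 payments, first payment at period 96.
Periodic rate r = 0.062/12 per month; n is counted in months.
The ordinary-annuity PV formula values the stream one period before the first payment (period 95); discount that back 95 periods:
PV₀ = 4,300 × [1 − (1+r)^−144] / r × (1+r)^−95 = $267,221.94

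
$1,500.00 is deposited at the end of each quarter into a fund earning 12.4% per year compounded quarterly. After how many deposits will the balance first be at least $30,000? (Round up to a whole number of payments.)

16 payments

Periodic rate r = 0.124/4 per quarter; n is counted in quarters.
Ordinary annuity FV: 30,000 = 1,500 × [((1+r)^n − 1)/r].
(1+r)^n = 1 + 30,000 × r / 1,500, so n = ln(1 + 30,000·r/1,500) / ln(1+r) = 15.80.
Round up to a whole number of payments: n = 16.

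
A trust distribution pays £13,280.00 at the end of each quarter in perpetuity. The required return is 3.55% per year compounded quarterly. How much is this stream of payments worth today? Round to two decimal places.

£1,496,338.03

Periodic rate r = 0.0355/4 per quarter.
Level perpetuity: PV = PMT / r = 13,280 / (0.0355/4) = £1,496,338.03.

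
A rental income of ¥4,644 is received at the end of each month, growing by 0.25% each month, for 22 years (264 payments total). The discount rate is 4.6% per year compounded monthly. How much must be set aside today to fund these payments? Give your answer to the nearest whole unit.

Periodic rate r = 0.046/12 per month; n is counted in months.
Growing ordinary annuity: PV = PMT₁ × [1 − ((1+g)/(1+r))^n] / (r − g) = 4,644 × [1 − ((1+0.0025)/(1+r))^264] / (r − 0.0025) = ¥1,030,752.

¥1,030,752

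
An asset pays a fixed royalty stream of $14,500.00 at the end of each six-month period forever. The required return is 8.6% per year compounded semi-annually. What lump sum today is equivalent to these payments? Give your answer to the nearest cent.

$337,209.30

Periodic rate r = 0.086/2 per half-year.
Level perpetuity: PV = PMT / r = 14,500 / (0.086/2) = $337,209.30.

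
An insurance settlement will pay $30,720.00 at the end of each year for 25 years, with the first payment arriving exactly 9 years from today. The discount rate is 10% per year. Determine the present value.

$130,084.03

Ordinary annuity of 25 payments, first payment at period 9.
Periodic rate r = 0.1 per year.
The ordinary-annuity PV formula values the stream one period before the first payment (period 8); discount that back 8 periods:
PV₀ = 30,720 × [1 − (1+r)^−25] / r × (1+r)^−8 = $130,084.03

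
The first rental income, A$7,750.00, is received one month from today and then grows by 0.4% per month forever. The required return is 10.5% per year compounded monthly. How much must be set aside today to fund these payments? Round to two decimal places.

Periodic rate r = 0.105/12 per month.
Growing perpetuity (Gordon): PV = PMT₁ / (r − g) = 7,750 / (r − 0.004) = A$1,631,578.95.

A$1,631,578.95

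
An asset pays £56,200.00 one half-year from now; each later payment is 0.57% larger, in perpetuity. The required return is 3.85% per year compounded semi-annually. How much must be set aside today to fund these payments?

£4,147,601.48

Periodic rate r = 0.0385/2 per half-year.
Growing perpetuity (Gordon): PV = PMT₁ / (r − g) = 56,200 / (r − 0.0057) = £4,147,601.48.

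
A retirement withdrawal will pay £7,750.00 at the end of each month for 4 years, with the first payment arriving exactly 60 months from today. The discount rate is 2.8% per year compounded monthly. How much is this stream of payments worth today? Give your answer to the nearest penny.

£306,374.63

Ordinary annuity of 48 payments, first payment at period 60.
Periodic rate r = 0.028/12 per month; n is counted in months.
The ordinary-annuity PV formula values the stream one period before the first payment (period 59); discount that back 59 periods:
PV₀ = 7,750 × [1 − (1+r)^−48] / r × (1+r)^−59 = £306,374.63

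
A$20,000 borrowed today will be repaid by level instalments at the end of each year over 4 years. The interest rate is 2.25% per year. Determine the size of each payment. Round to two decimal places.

Level ordinary annuity; solve PV = PMT × [(1 − (1+r)^−n)/r] for PMT.
Periodic rate r = 0.0225 per year.
With n = 4: PMT = 20,000 / ([(1 − (1+r)^−n)/r]) = A$5,284.38

A$5,284.38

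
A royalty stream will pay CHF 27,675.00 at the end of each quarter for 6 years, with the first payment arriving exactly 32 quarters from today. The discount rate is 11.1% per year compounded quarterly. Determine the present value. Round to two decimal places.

CHF 205,570.60

Ordinary annuity of 24 payments, first payment at period 32.
Periodic rate r = 0.111/4 per quarter; n is counted in quarters.
The ordinary-annuity PV formula values the stream one period before the first payment (period 31); discount that back 31 periods:
PV₀ = 27,675 × [1 − (1+r)^−24] / r × (1+r)^−31 = CHF 205,570.60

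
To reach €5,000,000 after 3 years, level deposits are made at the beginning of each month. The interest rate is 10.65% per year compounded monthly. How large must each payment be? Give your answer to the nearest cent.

€117,448.74

Level annuity due; solve FV = PMT × [((1+r)^n − 1)/r] × (1+r) for PMT.
Periodic rate r = 0.1065/12 per month; n is counted in months.
With n = 36: PMT = 5,000,000 / ([((1+r)^n − 1)/r] × (1+r)) = €117,448.74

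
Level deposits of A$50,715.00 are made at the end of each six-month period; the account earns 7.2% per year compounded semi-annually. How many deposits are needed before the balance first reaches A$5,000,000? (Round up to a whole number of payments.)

43 payments

Periodic rate r = 0.072/2 per half-year; n is counted in half-years.
Ordinary annuity FV: 5,000,000 = 50,715 × [((1+r)^n − 1)/r].
(1+r)^n = 1 + 5,000,000 × r / 50,715, so n = ln(1 + 5,000,000·r/50,715) / ln(1+r) = 42.84.
Round up to a whole number of payments: n = 43.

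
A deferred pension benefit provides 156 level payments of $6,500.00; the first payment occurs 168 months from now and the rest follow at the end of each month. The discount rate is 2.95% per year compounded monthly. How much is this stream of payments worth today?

Ordinary annuity of 156 payments, first payment at period 168.
Periodic rate r = 0.0295/12 per month; n is counted in months.
The ordinary-annuity PV formula values the stream one period before the first payment (period 167); discount that back 167 periods:
PV₀ = 6,500 × [1 − (1+r)^−156] / r × (1+r)^−167 = $558,348.45

$558,348.45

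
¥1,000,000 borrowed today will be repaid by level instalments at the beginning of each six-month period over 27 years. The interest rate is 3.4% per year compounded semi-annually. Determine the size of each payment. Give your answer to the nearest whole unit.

Level annuity due; solve PV = PMT × [(1 − (1+r)^−n)/r] × (1+r) for PMT.
Periodic rate r = 0.034/2 per half-year; n is counted in half-years.
With n = 54: PMT = 1,000,000 / ([(1 − (1+r)^−n)/r] × (1+r)) = ¥27,972

¥27,972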